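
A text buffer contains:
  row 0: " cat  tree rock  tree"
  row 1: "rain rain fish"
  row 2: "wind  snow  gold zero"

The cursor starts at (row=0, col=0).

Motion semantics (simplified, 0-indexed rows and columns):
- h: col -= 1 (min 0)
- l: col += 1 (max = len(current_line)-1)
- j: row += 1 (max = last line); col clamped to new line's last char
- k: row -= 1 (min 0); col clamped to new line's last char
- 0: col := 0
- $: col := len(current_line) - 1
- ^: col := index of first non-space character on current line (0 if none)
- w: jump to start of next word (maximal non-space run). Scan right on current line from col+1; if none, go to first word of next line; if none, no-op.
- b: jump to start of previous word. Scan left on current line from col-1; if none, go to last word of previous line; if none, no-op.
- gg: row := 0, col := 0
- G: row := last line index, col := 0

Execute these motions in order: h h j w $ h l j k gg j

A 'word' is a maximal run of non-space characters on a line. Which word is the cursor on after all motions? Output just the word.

Answer: rain

Derivation:
After 1 (h): row=0 col=0 char='_'
After 2 (h): row=0 col=0 char='_'
After 3 (j): row=1 col=0 char='r'
After 4 (w): row=1 col=5 char='r'
After 5 ($): row=1 col=13 char='h'
After 6 (h): row=1 col=12 char='s'
After 7 (l): row=1 col=13 char='h'
After 8 (j): row=2 col=13 char='o'
After 9 (k): row=1 col=13 char='h'
After 10 (gg): row=0 col=0 char='_'
After 11 (j): row=1 col=0 char='r'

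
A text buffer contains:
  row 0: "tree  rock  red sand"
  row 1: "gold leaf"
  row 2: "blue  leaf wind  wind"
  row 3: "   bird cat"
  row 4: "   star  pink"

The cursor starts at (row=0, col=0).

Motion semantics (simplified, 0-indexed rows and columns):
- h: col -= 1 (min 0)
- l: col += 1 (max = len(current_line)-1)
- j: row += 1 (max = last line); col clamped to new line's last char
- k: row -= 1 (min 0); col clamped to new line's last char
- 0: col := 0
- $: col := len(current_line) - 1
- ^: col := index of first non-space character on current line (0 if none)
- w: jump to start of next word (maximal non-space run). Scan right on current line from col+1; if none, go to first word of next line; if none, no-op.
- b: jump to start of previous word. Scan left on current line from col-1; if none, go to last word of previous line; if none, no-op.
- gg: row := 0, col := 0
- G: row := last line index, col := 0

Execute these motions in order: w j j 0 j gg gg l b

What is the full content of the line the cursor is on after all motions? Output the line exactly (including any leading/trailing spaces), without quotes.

Answer: tree  rock  red sand

Derivation:
After 1 (w): row=0 col=6 char='r'
After 2 (j): row=1 col=6 char='e'
After 3 (j): row=2 col=6 char='l'
After 4 (0): row=2 col=0 char='b'
After 5 (j): row=3 col=0 char='_'
After 6 (gg): row=0 col=0 char='t'
After 7 (gg): row=0 col=0 char='t'
After 8 (l): row=0 col=1 char='r'
After 9 (b): row=0 col=0 char='t'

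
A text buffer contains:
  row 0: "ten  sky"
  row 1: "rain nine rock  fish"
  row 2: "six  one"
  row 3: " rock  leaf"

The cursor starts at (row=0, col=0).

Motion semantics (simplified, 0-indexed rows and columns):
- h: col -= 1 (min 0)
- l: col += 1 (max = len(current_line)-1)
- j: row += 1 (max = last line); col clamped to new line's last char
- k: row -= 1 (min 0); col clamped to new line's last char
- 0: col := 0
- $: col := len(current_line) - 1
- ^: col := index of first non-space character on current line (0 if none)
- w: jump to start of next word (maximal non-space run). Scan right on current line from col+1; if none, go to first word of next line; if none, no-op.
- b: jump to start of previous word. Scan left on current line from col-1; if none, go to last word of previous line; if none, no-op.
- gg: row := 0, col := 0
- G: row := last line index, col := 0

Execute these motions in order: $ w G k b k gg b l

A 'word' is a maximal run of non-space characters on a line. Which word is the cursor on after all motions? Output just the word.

Answer: ten

Derivation:
After 1 ($): row=0 col=7 char='y'
After 2 (w): row=1 col=0 char='r'
After 3 (G): row=3 col=0 char='_'
After 4 (k): row=2 col=0 char='s'
After 5 (b): row=1 col=16 char='f'
After 6 (k): row=0 col=7 char='y'
After 7 (gg): row=0 col=0 char='t'
After 8 (b): row=0 col=0 char='t'
After 9 (l): row=0 col=1 char='e'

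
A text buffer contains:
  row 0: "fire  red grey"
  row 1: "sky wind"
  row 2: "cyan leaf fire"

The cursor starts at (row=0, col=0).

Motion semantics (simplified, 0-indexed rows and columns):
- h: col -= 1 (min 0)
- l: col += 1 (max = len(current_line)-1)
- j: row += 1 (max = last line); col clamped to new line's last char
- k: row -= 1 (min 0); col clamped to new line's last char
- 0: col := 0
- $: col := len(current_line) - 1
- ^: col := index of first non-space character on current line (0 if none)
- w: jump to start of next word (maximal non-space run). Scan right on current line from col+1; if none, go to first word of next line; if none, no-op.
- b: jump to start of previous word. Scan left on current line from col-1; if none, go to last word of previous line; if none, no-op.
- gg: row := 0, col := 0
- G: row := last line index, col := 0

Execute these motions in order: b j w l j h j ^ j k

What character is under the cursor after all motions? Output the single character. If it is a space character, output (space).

Answer: s

Derivation:
After 1 (b): row=0 col=0 char='f'
After 2 (j): row=1 col=0 char='s'
After 3 (w): row=1 col=4 char='w'
After 4 (l): row=1 col=5 char='i'
After 5 (j): row=2 col=5 char='l'
After 6 (h): row=2 col=4 char='_'
After 7 (j): row=2 col=4 char='_'
After 8 (^): row=2 col=0 char='c'
After 9 (j): row=2 col=0 char='c'
After 10 (k): row=1 col=0 char='s'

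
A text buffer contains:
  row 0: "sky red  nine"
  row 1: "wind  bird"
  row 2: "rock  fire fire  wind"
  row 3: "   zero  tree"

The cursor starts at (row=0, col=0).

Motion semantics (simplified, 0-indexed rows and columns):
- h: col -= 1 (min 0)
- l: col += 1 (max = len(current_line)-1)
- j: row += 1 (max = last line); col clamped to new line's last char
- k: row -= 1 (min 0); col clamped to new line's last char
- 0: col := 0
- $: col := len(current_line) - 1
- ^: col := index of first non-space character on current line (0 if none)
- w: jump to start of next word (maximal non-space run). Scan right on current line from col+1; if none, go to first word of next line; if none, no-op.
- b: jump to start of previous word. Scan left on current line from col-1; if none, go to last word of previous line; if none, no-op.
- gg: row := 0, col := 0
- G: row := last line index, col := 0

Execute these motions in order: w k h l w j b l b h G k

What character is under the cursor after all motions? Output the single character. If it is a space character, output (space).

Answer: r

Derivation:
After 1 (w): row=0 col=4 char='r'
After 2 (k): row=0 col=4 char='r'
After 3 (h): row=0 col=3 char='_'
After 4 (l): row=0 col=4 char='r'
After 5 (w): row=0 col=9 char='n'
After 6 (j): row=1 col=9 char='d'
After 7 (b): row=1 col=6 char='b'
After 8 (l): row=1 col=7 char='i'
After 9 (b): row=1 col=6 char='b'
After 10 (h): row=1 col=5 char='_'
After 11 (G): row=3 col=0 char='_'
After 12 (k): row=2 col=0 char='r'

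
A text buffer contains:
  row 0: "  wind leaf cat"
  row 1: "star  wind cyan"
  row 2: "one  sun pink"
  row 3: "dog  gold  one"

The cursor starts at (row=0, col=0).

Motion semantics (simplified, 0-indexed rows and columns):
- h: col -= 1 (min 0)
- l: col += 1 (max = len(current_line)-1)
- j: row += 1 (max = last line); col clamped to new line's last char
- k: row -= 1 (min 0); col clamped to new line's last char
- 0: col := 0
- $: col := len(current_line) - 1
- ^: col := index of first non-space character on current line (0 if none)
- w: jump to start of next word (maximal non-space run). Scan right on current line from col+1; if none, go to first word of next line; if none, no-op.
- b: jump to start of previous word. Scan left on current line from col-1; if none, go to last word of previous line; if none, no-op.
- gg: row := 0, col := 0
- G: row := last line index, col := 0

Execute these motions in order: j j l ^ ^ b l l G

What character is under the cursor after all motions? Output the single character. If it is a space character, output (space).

After 1 (j): row=1 col=0 char='s'
After 2 (j): row=2 col=0 char='o'
After 3 (l): row=2 col=1 char='n'
After 4 (^): row=2 col=0 char='o'
After 5 (^): row=2 col=0 char='o'
After 6 (b): row=1 col=11 char='c'
After 7 (l): row=1 col=12 char='y'
After 8 (l): row=1 col=13 char='a'
After 9 (G): row=3 col=0 char='d'

Answer: d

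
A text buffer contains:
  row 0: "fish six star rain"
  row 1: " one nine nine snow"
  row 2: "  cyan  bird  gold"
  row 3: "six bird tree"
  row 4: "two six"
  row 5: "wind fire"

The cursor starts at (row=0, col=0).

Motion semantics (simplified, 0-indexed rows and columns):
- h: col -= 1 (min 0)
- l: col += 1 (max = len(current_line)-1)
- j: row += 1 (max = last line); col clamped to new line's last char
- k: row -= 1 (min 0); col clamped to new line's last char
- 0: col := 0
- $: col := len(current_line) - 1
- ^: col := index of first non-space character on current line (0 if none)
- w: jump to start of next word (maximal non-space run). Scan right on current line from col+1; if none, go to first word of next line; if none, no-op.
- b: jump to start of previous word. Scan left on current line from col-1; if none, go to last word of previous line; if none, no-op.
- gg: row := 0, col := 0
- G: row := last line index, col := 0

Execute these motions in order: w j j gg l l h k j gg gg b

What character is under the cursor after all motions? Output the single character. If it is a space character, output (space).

Answer: f

Derivation:
After 1 (w): row=0 col=5 char='s'
After 2 (j): row=1 col=5 char='n'
After 3 (j): row=2 col=5 char='n'
After 4 (gg): row=0 col=0 char='f'
After 5 (l): row=0 col=1 char='i'
After 6 (l): row=0 col=2 char='s'
After 7 (h): row=0 col=1 char='i'
After 8 (k): row=0 col=1 char='i'
After 9 (j): row=1 col=1 char='o'
After 10 (gg): row=0 col=0 char='f'
After 11 (gg): row=0 col=0 char='f'
After 12 (b): row=0 col=0 char='f'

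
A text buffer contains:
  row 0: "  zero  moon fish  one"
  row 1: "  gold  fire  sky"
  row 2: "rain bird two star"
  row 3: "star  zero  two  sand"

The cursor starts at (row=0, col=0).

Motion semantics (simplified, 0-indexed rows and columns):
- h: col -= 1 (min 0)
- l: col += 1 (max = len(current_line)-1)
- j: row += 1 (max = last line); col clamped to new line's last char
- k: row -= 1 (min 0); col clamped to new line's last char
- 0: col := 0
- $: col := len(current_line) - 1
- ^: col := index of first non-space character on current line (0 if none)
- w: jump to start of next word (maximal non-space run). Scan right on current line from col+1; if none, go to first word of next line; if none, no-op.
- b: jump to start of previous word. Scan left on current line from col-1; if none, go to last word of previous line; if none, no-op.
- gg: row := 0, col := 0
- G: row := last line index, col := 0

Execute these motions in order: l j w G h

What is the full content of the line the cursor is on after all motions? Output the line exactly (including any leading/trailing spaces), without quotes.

After 1 (l): row=0 col=1 char='_'
After 2 (j): row=1 col=1 char='_'
After 3 (w): row=1 col=2 char='g'
After 4 (G): row=3 col=0 char='s'
After 5 (h): row=3 col=0 char='s'

Answer: star  zero  two  sand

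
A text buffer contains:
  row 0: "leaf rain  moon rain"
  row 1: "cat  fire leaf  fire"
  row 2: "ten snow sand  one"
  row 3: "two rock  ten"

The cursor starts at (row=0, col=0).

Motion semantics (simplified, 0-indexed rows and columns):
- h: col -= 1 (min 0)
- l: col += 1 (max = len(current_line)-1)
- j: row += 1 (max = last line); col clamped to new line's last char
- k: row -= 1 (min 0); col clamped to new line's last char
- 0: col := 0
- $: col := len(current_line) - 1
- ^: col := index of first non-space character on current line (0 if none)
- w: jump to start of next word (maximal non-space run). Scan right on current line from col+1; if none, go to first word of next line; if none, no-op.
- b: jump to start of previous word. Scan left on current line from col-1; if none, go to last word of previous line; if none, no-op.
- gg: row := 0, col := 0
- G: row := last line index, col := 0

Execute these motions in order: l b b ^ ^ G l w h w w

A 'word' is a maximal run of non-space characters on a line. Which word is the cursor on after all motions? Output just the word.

After 1 (l): row=0 col=1 char='e'
After 2 (b): row=0 col=0 char='l'
After 3 (b): row=0 col=0 char='l'
After 4 (^): row=0 col=0 char='l'
After 5 (^): row=0 col=0 char='l'
After 6 (G): row=3 col=0 char='t'
After 7 (l): row=3 col=1 char='w'
After 8 (w): row=3 col=4 char='r'
After 9 (h): row=3 col=3 char='_'
After 10 (w): row=3 col=4 char='r'
After 11 (w): row=3 col=10 char='t'

Answer: ten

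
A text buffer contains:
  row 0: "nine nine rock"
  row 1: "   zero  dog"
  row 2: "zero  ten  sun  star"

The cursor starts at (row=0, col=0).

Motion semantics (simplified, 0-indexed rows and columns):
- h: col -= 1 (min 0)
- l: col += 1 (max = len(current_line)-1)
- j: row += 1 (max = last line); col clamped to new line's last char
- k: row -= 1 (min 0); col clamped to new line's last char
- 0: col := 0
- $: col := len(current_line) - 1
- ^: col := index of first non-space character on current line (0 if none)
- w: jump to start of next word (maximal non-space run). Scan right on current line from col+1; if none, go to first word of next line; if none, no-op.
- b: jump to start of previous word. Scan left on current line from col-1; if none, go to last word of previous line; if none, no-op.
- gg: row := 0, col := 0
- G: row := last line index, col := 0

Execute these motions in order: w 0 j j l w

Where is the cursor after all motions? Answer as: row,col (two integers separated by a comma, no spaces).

After 1 (w): row=0 col=5 char='n'
After 2 (0): row=0 col=0 char='n'
After 3 (j): row=1 col=0 char='_'
After 4 (j): row=2 col=0 char='z'
After 5 (l): row=2 col=1 char='e'
After 6 (w): row=2 col=6 char='t'

Answer: 2,6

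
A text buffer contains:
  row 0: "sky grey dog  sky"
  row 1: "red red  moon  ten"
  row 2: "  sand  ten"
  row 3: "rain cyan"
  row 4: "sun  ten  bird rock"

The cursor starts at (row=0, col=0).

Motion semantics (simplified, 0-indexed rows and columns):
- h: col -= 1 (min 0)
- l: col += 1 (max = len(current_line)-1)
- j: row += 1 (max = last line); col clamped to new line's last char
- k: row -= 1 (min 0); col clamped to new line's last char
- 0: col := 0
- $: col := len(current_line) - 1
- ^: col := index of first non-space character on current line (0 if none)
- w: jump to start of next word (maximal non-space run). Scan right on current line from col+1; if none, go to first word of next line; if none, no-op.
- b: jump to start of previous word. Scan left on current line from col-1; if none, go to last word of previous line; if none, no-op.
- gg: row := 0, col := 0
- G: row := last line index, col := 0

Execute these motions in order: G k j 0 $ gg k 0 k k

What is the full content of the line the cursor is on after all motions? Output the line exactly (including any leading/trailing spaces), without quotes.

Answer: sky grey dog  sky

Derivation:
After 1 (G): row=4 col=0 char='s'
After 2 (k): row=3 col=0 char='r'
After 3 (j): row=4 col=0 char='s'
After 4 (0): row=4 col=0 char='s'
After 5 ($): row=4 col=18 char='k'
After 6 (gg): row=0 col=0 char='s'
After 7 (k): row=0 col=0 char='s'
After 8 (0): row=0 col=0 char='s'
After 9 (k): row=0 col=0 char='s'
After 10 (k): row=0 col=0 char='s'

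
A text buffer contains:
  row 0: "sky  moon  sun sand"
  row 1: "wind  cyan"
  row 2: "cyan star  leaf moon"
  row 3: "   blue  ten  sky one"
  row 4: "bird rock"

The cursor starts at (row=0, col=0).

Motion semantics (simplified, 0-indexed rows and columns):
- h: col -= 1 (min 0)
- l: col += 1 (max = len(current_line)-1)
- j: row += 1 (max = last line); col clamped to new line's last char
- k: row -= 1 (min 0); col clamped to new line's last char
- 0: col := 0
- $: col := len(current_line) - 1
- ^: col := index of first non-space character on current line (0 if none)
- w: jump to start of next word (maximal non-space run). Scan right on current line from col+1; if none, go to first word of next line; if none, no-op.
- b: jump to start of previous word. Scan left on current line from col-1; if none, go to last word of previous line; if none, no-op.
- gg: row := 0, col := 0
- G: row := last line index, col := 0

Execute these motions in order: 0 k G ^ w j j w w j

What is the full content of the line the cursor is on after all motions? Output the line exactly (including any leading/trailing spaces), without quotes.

After 1 (0): row=0 col=0 char='s'
After 2 (k): row=0 col=0 char='s'
After 3 (G): row=4 col=0 char='b'
After 4 (^): row=4 col=0 char='b'
After 5 (w): row=4 col=5 char='r'
After 6 (j): row=4 col=5 char='r'
After 7 (j): row=4 col=5 char='r'
After 8 (w): row=4 col=5 char='r'
After 9 (w): row=4 col=5 char='r'
After 10 (j): row=4 col=5 char='r'

Answer: bird rock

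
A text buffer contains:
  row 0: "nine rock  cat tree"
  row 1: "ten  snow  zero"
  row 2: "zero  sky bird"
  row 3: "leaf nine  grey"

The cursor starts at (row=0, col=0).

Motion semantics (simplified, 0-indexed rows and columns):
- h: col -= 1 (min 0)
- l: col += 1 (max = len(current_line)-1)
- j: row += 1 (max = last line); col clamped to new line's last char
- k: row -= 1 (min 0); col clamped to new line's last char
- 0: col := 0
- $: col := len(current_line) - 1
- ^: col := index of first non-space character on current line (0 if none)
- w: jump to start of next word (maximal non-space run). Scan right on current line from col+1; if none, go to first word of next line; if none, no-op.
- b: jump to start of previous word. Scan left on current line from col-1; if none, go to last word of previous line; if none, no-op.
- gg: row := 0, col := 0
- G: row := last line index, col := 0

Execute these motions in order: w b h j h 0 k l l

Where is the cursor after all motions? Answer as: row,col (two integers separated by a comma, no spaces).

After 1 (w): row=0 col=5 char='r'
After 2 (b): row=0 col=0 char='n'
After 3 (h): row=0 col=0 char='n'
After 4 (j): row=1 col=0 char='t'
After 5 (h): row=1 col=0 char='t'
After 6 (0): row=1 col=0 char='t'
After 7 (k): row=0 col=0 char='n'
After 8 (l): row=0 col=1 char='i'
After 9 (l): row=0 col=2 char='n'

Answer: 0,2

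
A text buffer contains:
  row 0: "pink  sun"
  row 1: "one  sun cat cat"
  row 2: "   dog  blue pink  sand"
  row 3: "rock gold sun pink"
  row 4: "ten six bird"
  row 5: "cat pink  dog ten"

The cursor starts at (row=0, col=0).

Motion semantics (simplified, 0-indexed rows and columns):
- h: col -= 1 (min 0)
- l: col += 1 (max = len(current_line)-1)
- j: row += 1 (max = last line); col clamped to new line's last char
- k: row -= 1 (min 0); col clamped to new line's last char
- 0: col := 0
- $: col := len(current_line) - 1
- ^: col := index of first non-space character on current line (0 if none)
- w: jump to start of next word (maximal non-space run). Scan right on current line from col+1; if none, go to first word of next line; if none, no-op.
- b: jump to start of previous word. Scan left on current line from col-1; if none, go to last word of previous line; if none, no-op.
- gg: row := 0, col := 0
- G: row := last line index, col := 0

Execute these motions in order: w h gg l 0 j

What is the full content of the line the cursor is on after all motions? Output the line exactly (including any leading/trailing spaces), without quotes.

Answer: one  sun cat cat

Derivation:
After 1 (w): row=0 col=6 char='s'
After 2 (h): row=0 col=5 char='_'
After 3 (gg): row=0 col=0 char='p'
After 4 (l): row=0 col=1 char='i'
After 5 (0): row=0 col=0 char='p'
After 6 (j): row=1 col=0 char='o'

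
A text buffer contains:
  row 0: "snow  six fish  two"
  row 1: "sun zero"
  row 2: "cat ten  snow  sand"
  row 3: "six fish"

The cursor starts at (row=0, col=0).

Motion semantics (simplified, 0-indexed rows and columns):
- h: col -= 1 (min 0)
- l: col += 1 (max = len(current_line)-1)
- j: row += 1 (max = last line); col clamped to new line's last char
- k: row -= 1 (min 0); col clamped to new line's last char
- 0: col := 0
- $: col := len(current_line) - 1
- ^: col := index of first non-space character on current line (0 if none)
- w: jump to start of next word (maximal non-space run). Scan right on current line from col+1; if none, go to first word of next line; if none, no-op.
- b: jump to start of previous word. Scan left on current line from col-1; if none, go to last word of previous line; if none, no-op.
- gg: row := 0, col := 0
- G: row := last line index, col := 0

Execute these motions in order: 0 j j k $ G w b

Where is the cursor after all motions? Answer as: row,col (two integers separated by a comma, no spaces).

Answer: 3,0

Derivation:
After 1 (0): row=0 col=0 char='s'
After 2 (j): row=1 col=0 char='s'
After 3 (j): row=2 col=0 char='c'
After 4 (k): row=1 col=0 char='s'
After 5 ($): row=1 col=7 char='o'
After 6 (G): row=3 col=0 char='s'
After 7 (w): row=3 col=4 char='f'
After 8 (b): row=3 col=0 char='s'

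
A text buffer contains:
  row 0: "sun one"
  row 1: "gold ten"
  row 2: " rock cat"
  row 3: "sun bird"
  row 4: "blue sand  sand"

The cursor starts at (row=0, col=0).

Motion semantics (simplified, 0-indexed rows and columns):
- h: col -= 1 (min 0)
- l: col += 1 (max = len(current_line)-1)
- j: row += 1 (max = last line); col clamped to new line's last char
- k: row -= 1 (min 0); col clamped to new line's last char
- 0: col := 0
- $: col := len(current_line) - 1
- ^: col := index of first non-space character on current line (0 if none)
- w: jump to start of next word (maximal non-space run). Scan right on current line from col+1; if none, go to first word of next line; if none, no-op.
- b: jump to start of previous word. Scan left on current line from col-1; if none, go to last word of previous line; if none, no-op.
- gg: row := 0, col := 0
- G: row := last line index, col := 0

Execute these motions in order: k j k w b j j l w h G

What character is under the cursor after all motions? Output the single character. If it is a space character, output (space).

Answer: b

Derivation:
After 1 (k): row=0 col=0 char='s'
After 2 (j): row=1 col=0 char='g'
After 3 (k): row=0 col=0 char='s'
After 4 (w): row=0 col=4 char='o'
After 5 (b): row=0 col=0 char='s'
After 6 (j): row=1 col=0 char='g'
After 7 (j): row=2 col=0 char='_'
After 8 (l): row=2 col=1 char='r'
After 9 (w): row=2 col=6 char='c'
After 10 (h): row=2 col=5 char='_'
After 11 (G): row=4 col=0 char='b'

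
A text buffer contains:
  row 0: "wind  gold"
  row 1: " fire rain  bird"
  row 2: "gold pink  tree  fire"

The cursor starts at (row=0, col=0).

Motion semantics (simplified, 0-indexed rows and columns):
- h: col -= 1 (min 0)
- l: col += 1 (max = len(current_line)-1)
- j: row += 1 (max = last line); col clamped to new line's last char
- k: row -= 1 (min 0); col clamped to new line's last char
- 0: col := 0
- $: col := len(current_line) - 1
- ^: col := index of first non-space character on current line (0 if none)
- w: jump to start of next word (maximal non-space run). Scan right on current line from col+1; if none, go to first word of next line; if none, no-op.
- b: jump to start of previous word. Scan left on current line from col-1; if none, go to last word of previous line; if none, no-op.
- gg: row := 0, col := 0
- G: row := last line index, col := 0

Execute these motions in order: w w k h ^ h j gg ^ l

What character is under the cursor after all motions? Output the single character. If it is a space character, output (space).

After 1 (w): row=0 col=6 char='g'
After 2 (w): row=1 col=1 char='f'
After 3 (k): row=0 col=1 char='i'
After 4 (h): row=0 col=0 char='w'
After 5 (^): row=0 col=0 char='w'
After 6 (h): row=0 col=0 char='w'
After 7 (j): row=1 col=0 char='_'
After 8 (gg): row=0 col=0 char='w'
After 9 (^): row=0 col=0 char='w'
After 10 (l): row=0 col=1 char='i'

Answer: i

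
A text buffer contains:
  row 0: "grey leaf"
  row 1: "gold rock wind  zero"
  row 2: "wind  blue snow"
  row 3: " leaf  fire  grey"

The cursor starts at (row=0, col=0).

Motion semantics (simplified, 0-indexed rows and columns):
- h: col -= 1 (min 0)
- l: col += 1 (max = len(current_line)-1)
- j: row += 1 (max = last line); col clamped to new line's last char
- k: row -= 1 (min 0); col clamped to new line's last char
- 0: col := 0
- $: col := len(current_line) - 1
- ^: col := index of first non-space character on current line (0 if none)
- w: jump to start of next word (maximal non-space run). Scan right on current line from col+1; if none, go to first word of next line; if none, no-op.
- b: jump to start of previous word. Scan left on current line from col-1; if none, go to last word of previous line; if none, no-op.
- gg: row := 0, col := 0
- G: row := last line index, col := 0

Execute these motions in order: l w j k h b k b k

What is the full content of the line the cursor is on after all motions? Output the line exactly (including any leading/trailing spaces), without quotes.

Answer: grey leaf

Derivation:
After 1 (l): row=0 col=1 char='r'
After 2 (w): row=0 col=5 char='l'
After 3 (j): row=1 col=5 char='r'
After 4 (k): row=0 col=5 char='l'
After 5 (h): row=0 col=4 char='_'
After 6 (b): row=0 col=0 char='g'
After 7 (k): row=0 col=0 char='g'
After 8 (b): row=0 col=0 char='g'
After 9 (k): row=0 col=0 char='g'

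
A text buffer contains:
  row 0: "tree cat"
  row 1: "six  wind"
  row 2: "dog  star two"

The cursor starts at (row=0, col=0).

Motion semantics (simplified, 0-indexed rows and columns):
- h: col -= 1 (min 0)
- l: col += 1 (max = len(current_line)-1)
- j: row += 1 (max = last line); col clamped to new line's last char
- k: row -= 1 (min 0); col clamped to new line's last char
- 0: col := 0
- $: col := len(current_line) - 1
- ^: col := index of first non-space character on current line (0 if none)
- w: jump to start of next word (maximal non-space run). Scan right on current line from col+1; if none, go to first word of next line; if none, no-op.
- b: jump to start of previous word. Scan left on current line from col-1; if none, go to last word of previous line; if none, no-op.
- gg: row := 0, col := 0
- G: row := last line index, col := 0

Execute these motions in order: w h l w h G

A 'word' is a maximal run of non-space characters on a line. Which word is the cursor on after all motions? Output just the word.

After 1 (w): row=0 col=5 char='c'
After 2 (h): row=0 col=4 char='_'
After 3 (l): row=0 col=5 char='c'
After 4 (w): row=1 col=0 char='s'
After 5 (h): row=1 col=0 char='s'
After 6 (G): row=2 col=0 char='d'

Answer: dog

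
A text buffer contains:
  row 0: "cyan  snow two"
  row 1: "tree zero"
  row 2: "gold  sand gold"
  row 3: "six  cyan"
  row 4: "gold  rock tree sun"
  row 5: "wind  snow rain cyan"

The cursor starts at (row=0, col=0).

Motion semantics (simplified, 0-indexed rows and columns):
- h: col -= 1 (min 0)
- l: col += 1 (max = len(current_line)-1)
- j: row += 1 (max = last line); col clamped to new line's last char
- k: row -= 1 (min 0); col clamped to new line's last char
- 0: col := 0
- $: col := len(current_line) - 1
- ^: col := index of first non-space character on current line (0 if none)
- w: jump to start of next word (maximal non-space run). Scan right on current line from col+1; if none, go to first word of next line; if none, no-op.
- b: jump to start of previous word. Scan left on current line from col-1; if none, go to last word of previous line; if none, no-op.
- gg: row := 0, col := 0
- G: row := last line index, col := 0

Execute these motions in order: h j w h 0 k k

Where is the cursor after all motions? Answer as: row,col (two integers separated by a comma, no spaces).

After 1 (h): row=0 col=0 char='c'
After 2 (j): row=1 col=0 char='t'
After 3 (w): row=1 col=5 char='z'
After 4 (h): row=1 col=4 char='_'
After 5 (0): row=1 col=0 char='t'
After 6 (k): row=0 col=0 char='c'
After 7 (k): row=0 col=0 char='c'

Answer: 0,0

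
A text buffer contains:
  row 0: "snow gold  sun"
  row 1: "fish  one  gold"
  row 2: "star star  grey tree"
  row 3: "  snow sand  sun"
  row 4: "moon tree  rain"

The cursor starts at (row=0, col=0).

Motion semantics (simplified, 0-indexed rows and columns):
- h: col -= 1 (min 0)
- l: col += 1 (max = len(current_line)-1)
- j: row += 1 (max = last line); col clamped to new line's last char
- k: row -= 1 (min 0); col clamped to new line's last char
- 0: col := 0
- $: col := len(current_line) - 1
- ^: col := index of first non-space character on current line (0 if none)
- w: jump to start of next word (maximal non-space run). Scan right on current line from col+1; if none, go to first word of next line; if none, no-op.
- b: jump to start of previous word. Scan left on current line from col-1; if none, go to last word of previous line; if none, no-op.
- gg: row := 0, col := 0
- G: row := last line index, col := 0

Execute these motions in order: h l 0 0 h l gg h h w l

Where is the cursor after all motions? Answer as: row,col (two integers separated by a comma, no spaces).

Answer: 0,6

Derivation:
After 1 (h): row=0 col=0 char='s'
After 2 (l): row=0 col=1 char='n'
After 3 (0): row=0 col=0 char='s'
After 4 (0): row=0 col=0 char='s'
After 5 (h): row=0 col=0 char='s'
After 6 (l): row=0 col=1 char='n'
After 7 (gg): row=0 col=0 char='s'
After 8 (h): row=0 col=0 char='s'
After 9 (h): row=0 col=0 char='s'
After 10 (w): row=0 col=5 char='g'
After 11 (l): row=0 col=6 char='o'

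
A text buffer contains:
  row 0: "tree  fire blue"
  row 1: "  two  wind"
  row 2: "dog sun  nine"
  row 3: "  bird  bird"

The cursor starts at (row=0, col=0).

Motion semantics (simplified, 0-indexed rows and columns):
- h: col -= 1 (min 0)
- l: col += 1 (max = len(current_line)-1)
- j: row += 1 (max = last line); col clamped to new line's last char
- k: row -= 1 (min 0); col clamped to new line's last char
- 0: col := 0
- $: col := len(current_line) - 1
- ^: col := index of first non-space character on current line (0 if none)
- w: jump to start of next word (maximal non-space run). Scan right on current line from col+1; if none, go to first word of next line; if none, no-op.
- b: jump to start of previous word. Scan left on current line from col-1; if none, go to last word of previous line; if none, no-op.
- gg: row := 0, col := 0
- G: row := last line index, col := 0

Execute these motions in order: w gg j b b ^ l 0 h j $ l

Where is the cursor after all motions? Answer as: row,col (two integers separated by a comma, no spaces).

Answer: 1,10

Derivation:
After 1 (w): row=0 col=6 char='f'
After 2 (gg): row=0 col=0 char='t'
After 3 (j): row=1 col=0 char='_'
After 4 (b): row=0 col=11 char='b'
After 5 (b): row=0 col=6 char='f'
After 6 (^): row=0 col=0 char='t'
After 7 (l): row=0 col=1 char='r'
After 8 (0): row=0 col=0 char='t'
After 9 (h): row=0 col=0 char='t'
After 10 (j): row=1 col=0 char='_'
After 11 ($): row=1 col=10 char='d'
After 12 (l): row=1 col=10 char='d'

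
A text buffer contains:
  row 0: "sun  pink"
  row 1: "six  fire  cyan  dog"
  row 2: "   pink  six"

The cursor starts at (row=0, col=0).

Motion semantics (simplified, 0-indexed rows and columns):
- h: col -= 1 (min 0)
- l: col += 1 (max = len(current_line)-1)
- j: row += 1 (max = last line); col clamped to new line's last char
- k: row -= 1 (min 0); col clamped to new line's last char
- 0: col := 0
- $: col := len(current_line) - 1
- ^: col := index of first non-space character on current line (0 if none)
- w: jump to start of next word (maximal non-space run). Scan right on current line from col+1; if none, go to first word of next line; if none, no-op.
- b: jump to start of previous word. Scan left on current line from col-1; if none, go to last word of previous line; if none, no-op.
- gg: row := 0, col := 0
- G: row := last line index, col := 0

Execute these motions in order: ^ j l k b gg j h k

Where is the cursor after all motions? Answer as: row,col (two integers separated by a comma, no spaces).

After 1 (^): row=0 col=0 char='s'
After 2 (j): row=1 col=0 char='s'
After 3 (l): row=1 col=1 char='i'
After 4 (k): row=0 col=1 char='u'
After 5 (b): row=0 col=0 char='s'
After 6 (gg): row=0 col=0 char='s'
After 7 (j): row=1 col=0 char='s'
After 8 (h): row=1 col=0 char='s'
After 9 (k): row=0 col=0 char='s'

Answer: 0,0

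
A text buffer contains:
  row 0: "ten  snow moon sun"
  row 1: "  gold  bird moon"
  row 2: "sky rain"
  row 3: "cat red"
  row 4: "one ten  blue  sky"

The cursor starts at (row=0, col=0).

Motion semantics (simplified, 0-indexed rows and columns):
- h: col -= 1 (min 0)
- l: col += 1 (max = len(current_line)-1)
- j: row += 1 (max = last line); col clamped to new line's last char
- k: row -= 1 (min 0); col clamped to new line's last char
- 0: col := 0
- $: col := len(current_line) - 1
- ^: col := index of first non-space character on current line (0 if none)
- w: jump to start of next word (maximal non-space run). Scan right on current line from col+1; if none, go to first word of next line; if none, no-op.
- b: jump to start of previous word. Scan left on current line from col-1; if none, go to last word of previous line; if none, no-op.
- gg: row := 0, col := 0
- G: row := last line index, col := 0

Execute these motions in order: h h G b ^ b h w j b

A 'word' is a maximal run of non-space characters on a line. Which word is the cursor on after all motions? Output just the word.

Answer: cat

Derivation:
After 1 (h): row=0 col=0 char='t'
After 2 (h): row=0 col=0 char='t'
After 3 (G): row=4 col=0 char='o'
After 4 (b): row=3 col=4 char='r'
After 5 (^): row=3 col=0 char='c'
After 6 (b): row=2 col=4 char='r'
After 7 (h): row=2 col=3 char='_'
After 8 (w): row=2 col=4 char='r'
After 9 (j): row=3 col=4 char='r'
After 10 (b): row=3 col=0 char='c'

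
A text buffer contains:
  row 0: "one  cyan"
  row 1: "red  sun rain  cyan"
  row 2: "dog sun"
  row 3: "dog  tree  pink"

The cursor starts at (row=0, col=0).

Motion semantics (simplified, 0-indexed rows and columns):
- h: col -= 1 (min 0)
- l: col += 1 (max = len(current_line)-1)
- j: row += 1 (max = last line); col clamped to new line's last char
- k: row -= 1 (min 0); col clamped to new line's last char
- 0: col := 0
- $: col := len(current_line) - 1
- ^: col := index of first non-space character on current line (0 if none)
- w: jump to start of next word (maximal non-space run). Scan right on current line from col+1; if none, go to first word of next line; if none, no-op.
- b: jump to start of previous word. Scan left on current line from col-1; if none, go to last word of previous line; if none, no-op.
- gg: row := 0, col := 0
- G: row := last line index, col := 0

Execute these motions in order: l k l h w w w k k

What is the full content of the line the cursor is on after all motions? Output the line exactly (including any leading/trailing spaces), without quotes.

After 1 (l): row=0 col=1 char='n'
After 2 (k): row=0 col=1 char='n'
After 3 (l): row=0 col=2 char='e'
After 4 (h): row=0 col=1 char='n'
After 5 (w): row=0 col=5 char='c'
After 6 (w): row=1 col=0 char='r'
After 7 (w): row=1 col=5 char='s'
After 8 (k): row=0 col=5 char='c'
After 9 (k): row=0 col=5 char='c'

Answer: one  cyan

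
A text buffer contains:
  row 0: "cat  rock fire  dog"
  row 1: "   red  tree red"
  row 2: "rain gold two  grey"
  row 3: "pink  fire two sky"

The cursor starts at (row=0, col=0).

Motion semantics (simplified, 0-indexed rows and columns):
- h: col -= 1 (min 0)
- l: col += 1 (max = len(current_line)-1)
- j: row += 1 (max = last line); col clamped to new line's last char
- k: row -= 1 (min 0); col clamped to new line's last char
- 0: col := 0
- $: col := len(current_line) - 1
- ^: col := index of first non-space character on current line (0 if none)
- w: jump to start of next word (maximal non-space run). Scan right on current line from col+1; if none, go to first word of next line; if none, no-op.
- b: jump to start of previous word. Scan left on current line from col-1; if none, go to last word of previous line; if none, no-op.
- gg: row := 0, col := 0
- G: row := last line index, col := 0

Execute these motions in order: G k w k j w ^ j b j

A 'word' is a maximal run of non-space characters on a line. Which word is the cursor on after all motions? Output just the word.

After 1 (G): row=3 col=0 char='p'
After 2 (k): row=2 col=0 char='r'
After 3 (w): row=2 col=5 char='g'
After 4 (k): row=1 col=5 char='d'
After 5 (j): row=2 col=5 char='g'
After 6 (w): row=2 col=10 char='t'
After 7 (^): row=2 col=0 char='r'
After 8 (j): row=3 col=0 char='p'
After 9 (b): row=2 col=15 char='g'
After 10 (j): row=3 col=15 char='s'

Answer: sky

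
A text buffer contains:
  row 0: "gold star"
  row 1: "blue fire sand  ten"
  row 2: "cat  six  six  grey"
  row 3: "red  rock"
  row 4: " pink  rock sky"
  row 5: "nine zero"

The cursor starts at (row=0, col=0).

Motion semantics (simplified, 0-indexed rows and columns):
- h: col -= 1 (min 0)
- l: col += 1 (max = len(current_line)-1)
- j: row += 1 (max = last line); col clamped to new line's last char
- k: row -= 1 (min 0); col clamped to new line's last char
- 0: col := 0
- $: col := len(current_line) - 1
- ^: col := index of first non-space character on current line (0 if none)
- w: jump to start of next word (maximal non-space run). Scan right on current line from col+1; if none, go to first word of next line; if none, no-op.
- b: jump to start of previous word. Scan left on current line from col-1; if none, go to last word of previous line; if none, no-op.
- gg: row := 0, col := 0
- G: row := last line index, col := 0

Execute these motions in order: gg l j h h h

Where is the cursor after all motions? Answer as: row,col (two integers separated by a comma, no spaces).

After 1 (gg): row=0 col=0 char='g'
After 2 (l): row=0 col=1 char='o'
After 3 (j): row=1 col=1 char='l'
After 4 (h): row=1 col=0 char='b'
After 5 (h): row=1 col=0 char='b'
After 6 (h): row=1 col=0 char='b'

Answer: 1,0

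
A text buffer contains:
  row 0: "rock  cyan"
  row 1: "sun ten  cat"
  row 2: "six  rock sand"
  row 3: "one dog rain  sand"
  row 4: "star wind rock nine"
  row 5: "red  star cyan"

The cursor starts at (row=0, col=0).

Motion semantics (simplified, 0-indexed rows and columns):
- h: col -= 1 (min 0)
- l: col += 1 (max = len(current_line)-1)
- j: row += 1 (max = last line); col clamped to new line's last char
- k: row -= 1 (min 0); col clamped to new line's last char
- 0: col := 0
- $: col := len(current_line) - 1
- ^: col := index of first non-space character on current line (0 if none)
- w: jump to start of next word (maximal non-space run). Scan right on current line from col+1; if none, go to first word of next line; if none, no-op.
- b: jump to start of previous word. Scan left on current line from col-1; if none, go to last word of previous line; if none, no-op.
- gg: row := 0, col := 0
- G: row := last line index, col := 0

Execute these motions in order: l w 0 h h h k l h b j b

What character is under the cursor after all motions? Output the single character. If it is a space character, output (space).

Answer: c

Derivation:
After 1 (l): row=0 col=1 char='o'
After 2 (w): row=0 col=6 char='c'
After 3 (0): row=0 col=0 char='r'
After 4 (h): row=0 col=0 char='r'
After 5 (h): row=0 col=0 char='r'
After 6 (h): row=0 col=0 char='r'
After 7 (k): row=0 col=0 char='r'
After 8 (l): row=0 col=1 char='o'
After 9 (h): row=0 col=0 char='r'
After 10 (b): row=0 col=0 char='r'
After 11 (j): row=1 col=0 char='s'
After 12 (b): row=0 col=6 char='c'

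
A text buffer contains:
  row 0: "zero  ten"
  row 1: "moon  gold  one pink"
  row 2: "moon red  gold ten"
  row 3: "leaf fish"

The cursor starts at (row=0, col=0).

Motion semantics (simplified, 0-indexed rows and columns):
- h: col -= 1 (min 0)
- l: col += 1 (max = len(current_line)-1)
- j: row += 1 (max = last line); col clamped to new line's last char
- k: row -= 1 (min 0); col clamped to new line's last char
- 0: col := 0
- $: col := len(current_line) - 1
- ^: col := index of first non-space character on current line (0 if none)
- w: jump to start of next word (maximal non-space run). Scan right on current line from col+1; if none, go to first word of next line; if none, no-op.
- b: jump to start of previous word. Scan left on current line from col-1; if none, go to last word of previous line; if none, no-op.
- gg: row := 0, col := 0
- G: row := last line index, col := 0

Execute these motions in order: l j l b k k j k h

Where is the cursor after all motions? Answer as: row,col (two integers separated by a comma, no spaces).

After 1 (l): row=0 col=1 char='e'
After 2 (j): row=1 col=1 char='o'
After 3 (l): row=1 col=2 char='o'
After 4 (b): row=1 col=0 char='m'
After 5 (k): row=0 col=0 char='z'
After 6 (k): row=0 col=0 char='z'
After 7 (j): row=1 col=0 char='m'
After 8 (k): row=0 col=0 char='z'
After 9 (h): row=0 col=0 char='z'

Answer: 0,0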